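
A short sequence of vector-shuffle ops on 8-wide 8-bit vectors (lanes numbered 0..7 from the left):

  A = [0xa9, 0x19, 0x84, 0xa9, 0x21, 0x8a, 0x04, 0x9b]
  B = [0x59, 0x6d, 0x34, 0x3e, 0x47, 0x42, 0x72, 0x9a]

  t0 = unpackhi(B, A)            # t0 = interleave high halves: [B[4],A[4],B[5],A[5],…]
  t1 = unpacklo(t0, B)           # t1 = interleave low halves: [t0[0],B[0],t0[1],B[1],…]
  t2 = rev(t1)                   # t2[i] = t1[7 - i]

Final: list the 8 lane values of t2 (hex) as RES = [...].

RES = [0x3e, 0x8a, 0x34, 0x42, 0x6d, 0x21, 0x59, 0x47]

→ t0 |47|21|42|8a|72|04|9a|9b|
→ t1 |47|59|21|6d|42|34|8a|3e|
→ t2 |3e|8a|34|42|6d|21|59|47|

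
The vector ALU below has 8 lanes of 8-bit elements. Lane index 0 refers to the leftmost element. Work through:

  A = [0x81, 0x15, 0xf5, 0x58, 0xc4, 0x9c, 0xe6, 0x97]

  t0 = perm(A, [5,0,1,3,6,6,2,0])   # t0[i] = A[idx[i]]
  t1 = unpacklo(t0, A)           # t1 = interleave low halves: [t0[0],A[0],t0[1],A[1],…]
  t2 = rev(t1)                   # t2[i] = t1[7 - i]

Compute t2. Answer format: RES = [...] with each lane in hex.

  t0: 9c 81 15 58 e6 e6 f5 81
  t1: 9c 81 81 15 15 f5 58 58
  t2: 58 58 f5 15 15 81 81 9c

RES = [ 0x58  0x58  0xf5  0x15  0x15  0x81  0x81  0x9c ]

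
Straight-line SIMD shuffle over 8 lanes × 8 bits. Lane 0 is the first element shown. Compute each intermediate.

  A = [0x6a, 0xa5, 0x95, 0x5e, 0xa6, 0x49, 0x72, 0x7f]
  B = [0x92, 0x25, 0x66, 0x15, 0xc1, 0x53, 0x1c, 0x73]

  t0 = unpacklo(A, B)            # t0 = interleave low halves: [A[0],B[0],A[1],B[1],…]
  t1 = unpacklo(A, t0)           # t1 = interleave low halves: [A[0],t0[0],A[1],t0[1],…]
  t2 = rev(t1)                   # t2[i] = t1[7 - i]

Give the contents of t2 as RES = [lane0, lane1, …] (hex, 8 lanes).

RES = [ 0x25  0x5e  0xa5  0x95  0x92  0xa5  0x6a  0x6a ]

  t0: 6a 92 a5 25 95 66 5e 15
  t1: 6a 6a a5 92 95 a5 5e 25
  t2: 25 5e a5 95 92 a5 6a 6a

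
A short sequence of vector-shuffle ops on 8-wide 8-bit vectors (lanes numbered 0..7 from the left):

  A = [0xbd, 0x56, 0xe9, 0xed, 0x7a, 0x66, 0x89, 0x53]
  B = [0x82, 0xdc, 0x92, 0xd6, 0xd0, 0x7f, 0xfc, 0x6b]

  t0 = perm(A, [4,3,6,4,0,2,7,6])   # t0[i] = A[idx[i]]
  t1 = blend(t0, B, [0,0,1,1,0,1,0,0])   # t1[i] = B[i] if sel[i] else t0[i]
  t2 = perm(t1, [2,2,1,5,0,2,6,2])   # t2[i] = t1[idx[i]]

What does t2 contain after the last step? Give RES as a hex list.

RES = [ 0x92  0x92  0xed  0x7f  0x7a  0x92  0x53  0x92 ]

t0 = [0x7a, 0xed, 0x89, 0x7a, 0xbd, 0xe9, 0x53, 0x89]
t1 = [0x7a, 0xed, 0x92, 0xd6, 0xbd, 0x7f, 0x53, 0x89]
t2 = [0x92, 0x92, 0xed, 0x7f, 0x7a, 0x92, 0x53, 0x92]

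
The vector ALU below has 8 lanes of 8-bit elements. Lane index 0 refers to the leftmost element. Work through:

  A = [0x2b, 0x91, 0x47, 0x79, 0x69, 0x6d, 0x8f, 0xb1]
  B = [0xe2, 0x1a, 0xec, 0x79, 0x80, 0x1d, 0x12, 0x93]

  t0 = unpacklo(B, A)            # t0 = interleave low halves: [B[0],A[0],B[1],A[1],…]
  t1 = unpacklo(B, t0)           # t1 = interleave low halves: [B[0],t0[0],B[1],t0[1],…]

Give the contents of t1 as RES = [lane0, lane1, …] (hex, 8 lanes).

RES = [ 0xe2  0xe2  0x1a  0x2b  0xec  0x1a  0x79  0x91 ]

  t0: e2 2b 1a 91 ec 47 79 79
  t1: e2 e2 1a 2b ec 1a 79 91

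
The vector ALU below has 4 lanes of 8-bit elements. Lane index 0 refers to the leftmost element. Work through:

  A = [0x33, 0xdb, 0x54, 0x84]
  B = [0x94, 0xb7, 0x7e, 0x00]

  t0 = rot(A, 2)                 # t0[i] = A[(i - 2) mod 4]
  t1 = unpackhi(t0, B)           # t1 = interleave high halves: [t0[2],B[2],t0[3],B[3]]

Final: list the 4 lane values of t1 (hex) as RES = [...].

RES = [ 0x33  0x7e  0xdb  0x00 ]

t0 = [0x54, 0x84, 0x33, 0xdb]
t1 = [0x33, 0x7e, 0xdb, 0x00]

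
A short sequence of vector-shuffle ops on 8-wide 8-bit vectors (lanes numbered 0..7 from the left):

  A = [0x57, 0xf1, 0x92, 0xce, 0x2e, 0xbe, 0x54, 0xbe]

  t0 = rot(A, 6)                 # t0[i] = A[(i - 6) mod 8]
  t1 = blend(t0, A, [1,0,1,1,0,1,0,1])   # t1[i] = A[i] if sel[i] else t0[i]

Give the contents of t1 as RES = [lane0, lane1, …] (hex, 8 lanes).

RES = [0x57, 0xce, 0x92, 0xce, 0x54, 0xbe, 0x57, 0xbe]

t0 = [0x92, 0xce, 0x2e, 0xbe, 0x54, 0xbe, 0x57, 0xf1]
t1 = [0x57, 0xce, 0x92, 0xce, 0x54, 0xbe, 0x57, 0xbe]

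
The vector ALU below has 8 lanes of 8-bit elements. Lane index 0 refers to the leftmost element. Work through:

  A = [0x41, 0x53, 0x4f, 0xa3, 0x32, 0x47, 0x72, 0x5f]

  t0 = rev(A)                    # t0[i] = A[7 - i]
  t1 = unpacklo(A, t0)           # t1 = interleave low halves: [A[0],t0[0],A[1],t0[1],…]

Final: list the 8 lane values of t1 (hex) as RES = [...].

  t0: 5f 72 47 32 a3 4f 53 41
  t1: 41 5f 53 72 4f 47 a3 32

RES = [0x41, 0x5f, 0x53, 0x72, 0x4f, 0x47, 0xa3, 0x32]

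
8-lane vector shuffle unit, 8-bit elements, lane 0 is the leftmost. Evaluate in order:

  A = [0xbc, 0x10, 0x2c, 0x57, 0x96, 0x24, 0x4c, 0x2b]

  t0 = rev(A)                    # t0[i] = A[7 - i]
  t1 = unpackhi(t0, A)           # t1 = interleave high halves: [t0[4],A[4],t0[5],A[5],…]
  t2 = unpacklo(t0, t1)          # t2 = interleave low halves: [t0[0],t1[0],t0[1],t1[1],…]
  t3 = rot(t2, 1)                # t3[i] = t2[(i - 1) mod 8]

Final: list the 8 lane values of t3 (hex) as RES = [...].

RES = [ 0x24  0x2b  0x57  0x4c  0x96  0x24  0x2c  0x96 ]

  t0: 2b 4c 24 96 57 2c 10 bc
  t1: 57 96 2c 24 10 4c bc 2b
  t2: 2b 57 4c 96 24 2c 96 24
  t3: 24 2b 57 4c 96 24 2c 96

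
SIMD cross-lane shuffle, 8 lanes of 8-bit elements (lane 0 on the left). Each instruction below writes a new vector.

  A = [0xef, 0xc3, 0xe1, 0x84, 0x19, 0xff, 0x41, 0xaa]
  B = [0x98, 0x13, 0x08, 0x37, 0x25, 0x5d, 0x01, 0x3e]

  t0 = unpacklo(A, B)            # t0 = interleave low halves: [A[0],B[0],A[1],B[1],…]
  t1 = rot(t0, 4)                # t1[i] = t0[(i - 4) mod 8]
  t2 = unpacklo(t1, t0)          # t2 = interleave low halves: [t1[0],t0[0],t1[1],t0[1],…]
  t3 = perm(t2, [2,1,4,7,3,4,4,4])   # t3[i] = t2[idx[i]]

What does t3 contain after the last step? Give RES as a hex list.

→ t0 |ef|98|c3|13|e1|08|84|37|
→ t1 |e1|08|84|37|ef|98|c3|13|
→ t2 |e1|ef|08|98|84|c3|37|13|
→ t3 |08|ef|84|13|98|84|84|84|

RES = [ 0x08  0xef  0x84  0x13  0x98  0x84  0x84  0x84 ]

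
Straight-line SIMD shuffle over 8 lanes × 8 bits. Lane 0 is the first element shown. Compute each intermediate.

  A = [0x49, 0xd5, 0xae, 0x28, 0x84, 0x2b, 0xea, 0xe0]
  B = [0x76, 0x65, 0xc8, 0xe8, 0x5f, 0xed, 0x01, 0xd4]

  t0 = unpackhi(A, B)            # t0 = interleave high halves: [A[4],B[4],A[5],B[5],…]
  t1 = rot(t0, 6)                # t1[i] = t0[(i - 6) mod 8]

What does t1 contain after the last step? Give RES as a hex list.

RES = [0x2b, 0xed, 0xea, 0x01, 0xe0, 0xd4, 0x84, 0x5f]

t0 = [0x84, 0x5f, 0x2b, 0xed, 0xea, 0x01, 0xe0, 0xd4]
t1 = [0x2b, 0xed, 0xea, 0x01, 0xe0, 0xd4, 0x84, 0x5f]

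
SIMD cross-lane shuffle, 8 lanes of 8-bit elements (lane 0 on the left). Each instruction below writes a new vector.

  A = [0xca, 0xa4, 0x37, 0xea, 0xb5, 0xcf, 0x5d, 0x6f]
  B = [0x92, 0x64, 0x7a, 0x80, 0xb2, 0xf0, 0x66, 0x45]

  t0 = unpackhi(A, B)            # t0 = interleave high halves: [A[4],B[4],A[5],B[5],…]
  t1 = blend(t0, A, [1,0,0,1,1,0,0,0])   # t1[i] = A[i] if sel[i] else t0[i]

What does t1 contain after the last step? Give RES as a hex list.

t0 = [0xb5, 0xb2, 0xcf, 0xf0, 0x5d, 0x66, 0x6f, 0x45]
t1 = [0xca, 0xb2, 0xcf, 0xea, 0xb5, 0x66, 0x6f, 0x45]

RES = [ 0xca  0xb2  0xcf  0xea  0xb5  0x66  0x6f  0x45 ]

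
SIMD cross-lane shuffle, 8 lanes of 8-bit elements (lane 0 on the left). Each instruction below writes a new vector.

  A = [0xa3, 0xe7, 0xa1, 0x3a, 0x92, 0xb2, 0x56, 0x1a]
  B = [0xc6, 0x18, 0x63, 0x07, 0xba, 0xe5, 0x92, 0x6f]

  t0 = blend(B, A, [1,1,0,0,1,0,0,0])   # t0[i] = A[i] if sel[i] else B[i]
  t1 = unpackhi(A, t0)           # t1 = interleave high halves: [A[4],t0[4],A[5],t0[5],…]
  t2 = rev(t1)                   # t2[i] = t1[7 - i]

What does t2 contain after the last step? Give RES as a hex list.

→ t0 |a3|e7|63|07|92|e5|92|6f|
→ t1 |92|92|b2|e5|56|92|1a|6f|
→ t2 |6f|1a|92|56|e5|b2|92|92|

RES = [ 0x6f  0x1a  0x92  0x56  0xe5  0xb2  0x92  0x92 ]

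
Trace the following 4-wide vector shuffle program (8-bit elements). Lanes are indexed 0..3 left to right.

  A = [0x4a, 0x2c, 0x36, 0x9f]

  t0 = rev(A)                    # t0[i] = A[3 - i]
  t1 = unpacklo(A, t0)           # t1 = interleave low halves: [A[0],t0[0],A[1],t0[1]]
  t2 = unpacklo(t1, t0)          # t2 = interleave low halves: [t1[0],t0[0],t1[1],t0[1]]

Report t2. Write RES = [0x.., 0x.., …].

→ t0 |9f|36|2c|4a|
→ t1 |4a|9f|2c|36|
→ t2 |4a|9f|9f|36|

RES = [ 0x4a  0x9f  0x9f  0x36 ]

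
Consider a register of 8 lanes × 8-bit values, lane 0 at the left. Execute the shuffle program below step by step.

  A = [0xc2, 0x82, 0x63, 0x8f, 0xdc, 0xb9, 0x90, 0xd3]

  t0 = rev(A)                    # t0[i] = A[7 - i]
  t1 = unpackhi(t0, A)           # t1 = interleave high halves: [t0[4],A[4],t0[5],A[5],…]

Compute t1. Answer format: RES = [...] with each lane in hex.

  t0: d3 90 b9 dc 8f 63 82 c2
  t1: 8f dc 63 b9 82 90 c2 d3

RES = [0x8f, 0xdc, 0x63, 0xb9, 0x82, 0x90, 0xc2, 0xd3]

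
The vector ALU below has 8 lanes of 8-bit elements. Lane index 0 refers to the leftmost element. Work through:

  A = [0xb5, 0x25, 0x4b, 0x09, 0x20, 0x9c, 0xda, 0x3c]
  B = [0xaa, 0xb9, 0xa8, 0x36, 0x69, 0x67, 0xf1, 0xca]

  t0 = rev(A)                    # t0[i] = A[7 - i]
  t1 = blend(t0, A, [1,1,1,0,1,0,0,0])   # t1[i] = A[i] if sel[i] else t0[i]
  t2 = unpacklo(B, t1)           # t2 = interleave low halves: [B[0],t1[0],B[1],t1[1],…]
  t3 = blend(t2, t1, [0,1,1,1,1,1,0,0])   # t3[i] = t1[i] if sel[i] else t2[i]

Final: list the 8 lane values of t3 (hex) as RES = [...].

RES = [0xaa, 0x25, 0x4b, 0x20, 0x20, 0x4b, 0x36, 0x20]

→ t0 |3c|da|9c|20|09|4b|25|b5|
→ t1 |b5|25|4b|20|20|4b|25|b5|
→ t2 |aa|b5|b9|25|a8|4b|36|20|
→ t3 |aa|25|4b|20|20|4b|36|20|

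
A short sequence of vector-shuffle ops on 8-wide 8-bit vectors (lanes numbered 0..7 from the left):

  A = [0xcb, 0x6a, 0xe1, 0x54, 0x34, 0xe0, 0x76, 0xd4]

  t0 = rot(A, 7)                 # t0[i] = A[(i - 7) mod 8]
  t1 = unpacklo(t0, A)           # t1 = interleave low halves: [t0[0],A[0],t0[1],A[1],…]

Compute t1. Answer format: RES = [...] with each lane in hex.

t0 = [0x6a, 0xe1, 0x54, 0x34, 0xe0, 0x76, 0xd4, 0xcb]
t1 = [0x6a, 0xcb, 0xe1, 0x6a, 0x54, 0xe1, 0x34, 0x54]

RES = [ 0x6a  0xcb  0xe1  0x6a  0x54  0xe1  0x34  0x54 ]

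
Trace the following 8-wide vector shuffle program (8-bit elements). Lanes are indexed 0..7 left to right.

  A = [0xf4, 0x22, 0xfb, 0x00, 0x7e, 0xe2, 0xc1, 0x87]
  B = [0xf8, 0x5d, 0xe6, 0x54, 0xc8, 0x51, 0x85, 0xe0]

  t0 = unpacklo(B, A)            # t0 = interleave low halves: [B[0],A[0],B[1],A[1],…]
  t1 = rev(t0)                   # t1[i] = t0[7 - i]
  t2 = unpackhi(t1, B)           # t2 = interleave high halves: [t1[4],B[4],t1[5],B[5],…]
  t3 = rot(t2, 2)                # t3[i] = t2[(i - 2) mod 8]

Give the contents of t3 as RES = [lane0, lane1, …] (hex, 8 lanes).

RES = [0xf8, 0xe0, 0x22, 0xc8, 0x5d, 0x51, 0xf4, 0x85]

  t0: f8 f4 5d 22 e6 fb 54 00
  t1: 00 54 fb e6 22 5d f4 f8
  t2: 22 c8 5d 51 f4 85 f8 e0
  t3: f8 e0 22 c8 5d 51 f4 85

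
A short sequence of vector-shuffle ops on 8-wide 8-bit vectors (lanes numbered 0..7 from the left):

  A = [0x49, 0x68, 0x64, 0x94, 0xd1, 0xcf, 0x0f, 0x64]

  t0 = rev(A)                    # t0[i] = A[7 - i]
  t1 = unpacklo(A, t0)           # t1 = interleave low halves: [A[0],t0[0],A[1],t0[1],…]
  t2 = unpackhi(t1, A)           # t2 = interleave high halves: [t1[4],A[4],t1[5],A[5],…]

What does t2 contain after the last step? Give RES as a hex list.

RES = [0x64, 0xd1, 0xcf, 0xcf, 0x94, 0x0f, 0xd1, 0x64]

  t0: 64 0f cf d1 94 64 68 49
  t1: 49 64 68 0f 64 cf 94 d1
  t2: 64 d1 cf cf 94 0f d1 64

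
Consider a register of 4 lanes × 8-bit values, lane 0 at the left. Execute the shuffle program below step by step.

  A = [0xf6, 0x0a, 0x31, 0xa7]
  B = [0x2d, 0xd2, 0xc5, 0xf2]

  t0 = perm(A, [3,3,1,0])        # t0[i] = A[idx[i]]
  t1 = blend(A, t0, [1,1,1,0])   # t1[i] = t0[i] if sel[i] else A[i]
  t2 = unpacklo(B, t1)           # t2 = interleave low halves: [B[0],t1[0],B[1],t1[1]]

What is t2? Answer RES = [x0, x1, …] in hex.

  t0: a7 a7 0a f6
  t1: a7 a7 0a a7
  t2: 2d a7 d2 a7

RES = [0x2d, 0xa7, 0xd2, 0xa7]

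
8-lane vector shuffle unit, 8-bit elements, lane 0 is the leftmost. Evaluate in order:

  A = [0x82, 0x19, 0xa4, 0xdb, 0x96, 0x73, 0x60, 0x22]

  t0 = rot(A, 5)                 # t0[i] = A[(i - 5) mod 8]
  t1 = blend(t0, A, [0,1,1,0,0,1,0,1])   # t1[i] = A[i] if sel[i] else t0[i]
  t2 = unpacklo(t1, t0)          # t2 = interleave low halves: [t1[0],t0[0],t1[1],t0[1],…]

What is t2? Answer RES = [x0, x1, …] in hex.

RES = [0xdb, 0xdb, 0x19, 0x96, 0xa4, 0x73, 0x60, 0x60]

  t0: db 96 73 60 22 82 19 a4
  t1: db 19 a4 60 22 73 19 22
  t2: db db 19 96 a4 73 60 60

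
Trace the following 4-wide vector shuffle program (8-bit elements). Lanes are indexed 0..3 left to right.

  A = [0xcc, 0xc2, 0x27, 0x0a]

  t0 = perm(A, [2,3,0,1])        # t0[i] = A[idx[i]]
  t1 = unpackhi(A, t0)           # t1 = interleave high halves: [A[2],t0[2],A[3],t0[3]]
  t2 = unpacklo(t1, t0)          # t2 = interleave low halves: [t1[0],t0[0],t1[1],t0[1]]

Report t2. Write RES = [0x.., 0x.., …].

  t0: 27 0a cc c2
  t1: 27 cc 0a c2
  t2: 27 27 cc 0a

RES = [0x27, 0x27, 0xcc, 0x0a]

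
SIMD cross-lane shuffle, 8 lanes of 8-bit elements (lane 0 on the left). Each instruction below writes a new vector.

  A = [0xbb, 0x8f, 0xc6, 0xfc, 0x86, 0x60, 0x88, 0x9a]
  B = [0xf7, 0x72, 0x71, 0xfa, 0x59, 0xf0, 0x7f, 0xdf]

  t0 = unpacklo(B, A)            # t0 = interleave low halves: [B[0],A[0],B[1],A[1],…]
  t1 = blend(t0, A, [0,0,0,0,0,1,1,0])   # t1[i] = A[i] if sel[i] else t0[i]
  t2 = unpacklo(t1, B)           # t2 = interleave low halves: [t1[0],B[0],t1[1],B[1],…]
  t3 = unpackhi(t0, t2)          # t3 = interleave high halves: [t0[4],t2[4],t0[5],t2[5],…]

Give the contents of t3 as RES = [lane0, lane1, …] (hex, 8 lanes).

t0 = [0xf7, 0xbb, 0x72, 0x8f, 0x71, 0xc6, 0xfa, 0xfc]
t1 = [0xf7, 0xbb, 0x72, 0x8f, 0x71, 0x60, 0x88, 0xfc]
t2 = [0xf7, 0xf7, 0xbb, 0x72, 0x72, 0x71, 0x8f, 0xfa]
t3 = [0x71, 0x72, 0xc6, 0x71, 0xfa, 0x8f, 0xfc, 0xfa]

RES = [0x71, 0x72, 0xc6, 0x71, 0xfa, 0x8f, 0xfc, 0xfa]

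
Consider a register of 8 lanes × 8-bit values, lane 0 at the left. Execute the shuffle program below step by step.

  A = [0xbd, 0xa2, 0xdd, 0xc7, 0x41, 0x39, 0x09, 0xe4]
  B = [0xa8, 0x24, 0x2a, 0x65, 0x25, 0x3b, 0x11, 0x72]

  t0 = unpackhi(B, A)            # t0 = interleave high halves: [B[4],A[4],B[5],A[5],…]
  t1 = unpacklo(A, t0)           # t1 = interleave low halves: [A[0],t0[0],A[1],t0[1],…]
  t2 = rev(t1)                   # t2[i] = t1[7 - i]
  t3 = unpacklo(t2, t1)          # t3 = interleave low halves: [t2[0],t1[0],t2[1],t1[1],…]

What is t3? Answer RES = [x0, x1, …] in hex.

  t0: 25 41 3b 39 11 09 72 e4
  t1: bd 25 a2 41 dd 3b c7 39
  t2: 39 c7 3b dd 41 a2 25 bd
  t3: 39 bd c7 25 3b a2 dd 41

RES = [0x39, 0xbd, 0xc7, 0x25, 0x3b, 0xa2, 0xdd, 0x41]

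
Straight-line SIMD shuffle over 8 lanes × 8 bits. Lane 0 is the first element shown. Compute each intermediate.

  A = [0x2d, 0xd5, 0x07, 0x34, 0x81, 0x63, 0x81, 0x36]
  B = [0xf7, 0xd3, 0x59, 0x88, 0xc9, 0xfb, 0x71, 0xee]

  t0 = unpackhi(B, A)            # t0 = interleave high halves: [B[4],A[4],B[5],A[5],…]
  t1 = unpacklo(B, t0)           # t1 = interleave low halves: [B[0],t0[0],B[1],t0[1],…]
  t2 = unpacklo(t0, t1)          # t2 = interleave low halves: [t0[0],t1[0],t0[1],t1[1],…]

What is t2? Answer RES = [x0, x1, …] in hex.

t0 = [0xc9, 0x81, 0xfb, 0x63, 0x71, 0x81, 0xee, 0x36]
t1 = [0xf7, 0xc9, 0xd3, 0x81, 0x59, 0xfb, 0x88, 0x63]
t2 = [0xc9, 0xf7, 0x81, 0xc9, 0xfb, 0xd3, 0x63, 0x81]

RES = [ 0xc9  0xf7  0x81  0xc9  0xfb  0xd3  0x63  0x81 ]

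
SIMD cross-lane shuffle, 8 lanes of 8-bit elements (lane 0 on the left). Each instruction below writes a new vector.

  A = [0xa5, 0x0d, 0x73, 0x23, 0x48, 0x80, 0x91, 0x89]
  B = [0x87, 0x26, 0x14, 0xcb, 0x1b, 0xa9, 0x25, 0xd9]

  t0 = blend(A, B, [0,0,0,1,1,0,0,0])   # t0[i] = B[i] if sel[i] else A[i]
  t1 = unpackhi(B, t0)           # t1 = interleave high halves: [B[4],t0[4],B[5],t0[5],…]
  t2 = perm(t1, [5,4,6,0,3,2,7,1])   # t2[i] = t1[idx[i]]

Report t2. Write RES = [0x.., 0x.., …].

t0 = [0xa5, 0x0d, 0x73, 0xcb, 0x1b, 0x80, 0x91, 0x89]
t1 = [0x1b, 0x1b, 0xa9, 0x80, 0x25, 0x91, 0xd9, 0x89]
t2 = [0x91, 0x25, 0xd9, 0x1b, 0x80, 0xa9, 0x89, 0x1b]

RES = [ 0x91  0x25  0xd9  0x1b  0x80  0xa9  0x89  0x1b ]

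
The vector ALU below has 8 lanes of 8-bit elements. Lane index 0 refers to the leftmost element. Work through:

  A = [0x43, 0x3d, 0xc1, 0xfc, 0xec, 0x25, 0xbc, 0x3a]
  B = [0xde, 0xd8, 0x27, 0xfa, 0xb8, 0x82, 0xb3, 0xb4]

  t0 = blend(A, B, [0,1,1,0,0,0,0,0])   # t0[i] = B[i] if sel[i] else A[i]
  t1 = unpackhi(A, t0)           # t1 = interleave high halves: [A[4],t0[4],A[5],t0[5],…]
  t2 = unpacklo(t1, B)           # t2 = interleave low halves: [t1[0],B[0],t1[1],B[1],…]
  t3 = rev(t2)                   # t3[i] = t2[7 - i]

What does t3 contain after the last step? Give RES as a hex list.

RES = [0xfa, 0x25, 0x27, 0x25, 0xd8, 0xec, 0xde, 0xec]

t0 = [0x43, 0xd8, 0x27, 0xfc, 0xec, 0x25, 0xbc, 0x3a]
t1 = [0xec, 0xec, 0x25, 0x25, 0xbc, 0xbc, 0x3a, 0x3a]
t2 = [0xec, 0xde, 0xec, 0xd8, 0x25, 0x27, 0x25, 0xfa]
t3 = [0xfa, 0x25, 0x27, 0x25, 0xd8, 0xec, 0xde, 0xec]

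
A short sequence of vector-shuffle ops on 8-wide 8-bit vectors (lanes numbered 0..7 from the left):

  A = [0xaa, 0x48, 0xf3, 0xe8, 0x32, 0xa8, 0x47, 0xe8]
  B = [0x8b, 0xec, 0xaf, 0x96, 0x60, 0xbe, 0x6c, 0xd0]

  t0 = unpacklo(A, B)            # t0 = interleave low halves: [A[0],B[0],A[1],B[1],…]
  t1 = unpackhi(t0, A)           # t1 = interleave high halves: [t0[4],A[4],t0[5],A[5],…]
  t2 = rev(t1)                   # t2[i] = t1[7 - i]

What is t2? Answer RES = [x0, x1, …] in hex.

RES = [ 0xe8  0x96  0x47  0xe8  0xa8  0xaf  0x32  0xf3 ]

t0 = [0xaa, 0x8b, 0x48, 0xec, 0xf3, 0xaf, 0xe8, 0x96]
t1 = [0xf3, 0x32, 0xaf, 0xa8, 0xe8, 0x47, 0x96, 0xe8]
t2 = [0xe8, 0x96, 0x47, 0xe8, 0xa8, 0xaf, 0x32, 0xf3]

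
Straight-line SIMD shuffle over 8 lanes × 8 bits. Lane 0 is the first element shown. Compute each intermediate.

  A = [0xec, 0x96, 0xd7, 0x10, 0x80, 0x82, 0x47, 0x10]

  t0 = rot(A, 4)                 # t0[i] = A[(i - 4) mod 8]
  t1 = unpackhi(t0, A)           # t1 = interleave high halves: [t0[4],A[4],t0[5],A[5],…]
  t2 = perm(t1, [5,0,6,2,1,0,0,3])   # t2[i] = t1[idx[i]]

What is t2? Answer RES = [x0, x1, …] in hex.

  t0: 80 82 47 10 ec 96 d7 10
  t1: ec 80 96 82 d7 47 10 10
  t2: 47 ec 10 96 80 ec ec 82

RES = [ 0x47  0xec  0x10  0x96  0x80  0xec  0xec  0x82 ]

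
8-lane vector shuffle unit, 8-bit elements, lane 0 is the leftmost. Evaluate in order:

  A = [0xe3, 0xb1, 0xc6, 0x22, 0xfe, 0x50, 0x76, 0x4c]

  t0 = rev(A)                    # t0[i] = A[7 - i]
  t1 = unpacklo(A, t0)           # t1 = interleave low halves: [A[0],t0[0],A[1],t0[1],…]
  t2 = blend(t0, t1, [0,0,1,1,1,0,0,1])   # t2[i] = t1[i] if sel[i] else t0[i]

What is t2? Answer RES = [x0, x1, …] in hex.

RES = [ 0x4c  0x76  0xb1  0x76  0xc6  0xc6  0xb1  0xfe ]

→ t0 |4c|76|50|fe|22|c6|b1|e3|
→ t1 |e3|4c|b1|76|c6|50|22|fe|
→ t2 |4c|76|b1|76|c6|c6|b1|fe|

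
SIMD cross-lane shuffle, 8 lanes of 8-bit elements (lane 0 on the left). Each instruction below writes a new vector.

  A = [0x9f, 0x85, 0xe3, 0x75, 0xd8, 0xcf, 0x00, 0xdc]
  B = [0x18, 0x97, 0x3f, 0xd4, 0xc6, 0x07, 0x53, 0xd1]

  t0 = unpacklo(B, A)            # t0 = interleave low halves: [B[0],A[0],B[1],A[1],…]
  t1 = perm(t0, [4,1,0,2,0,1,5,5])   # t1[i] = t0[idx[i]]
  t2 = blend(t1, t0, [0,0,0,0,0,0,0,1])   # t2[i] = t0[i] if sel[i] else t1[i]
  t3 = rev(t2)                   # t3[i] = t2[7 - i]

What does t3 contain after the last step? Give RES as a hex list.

  t0: 18 9f 97 85 3f e3 d4 75
  t1: 3f 9f 18 97 18 9f e3 e3
  t2: 3f 9f 18 97 18 9f e3 75
  t3: 75 e3 9f 18 97 18 9f 3f

RES = [ 0x75  0xe3  0x9f  0x18  0x97  0x18  0x9f  0x3f ]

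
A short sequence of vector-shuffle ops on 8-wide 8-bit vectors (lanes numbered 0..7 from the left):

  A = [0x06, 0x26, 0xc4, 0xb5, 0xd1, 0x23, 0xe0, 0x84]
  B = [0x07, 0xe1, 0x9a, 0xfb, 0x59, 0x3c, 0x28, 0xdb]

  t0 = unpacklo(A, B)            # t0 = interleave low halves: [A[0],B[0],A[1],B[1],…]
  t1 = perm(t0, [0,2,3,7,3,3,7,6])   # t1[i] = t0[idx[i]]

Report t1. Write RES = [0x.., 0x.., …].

RES = [ 0x06  0x26  0xe1  0xfb  0xe1  0xe1  0xfb  0xb5 ]

  t0: 06 07 26 e1 c4 9a b5 fb
  t1: 06 26 e1 fb e1 e1 fb b5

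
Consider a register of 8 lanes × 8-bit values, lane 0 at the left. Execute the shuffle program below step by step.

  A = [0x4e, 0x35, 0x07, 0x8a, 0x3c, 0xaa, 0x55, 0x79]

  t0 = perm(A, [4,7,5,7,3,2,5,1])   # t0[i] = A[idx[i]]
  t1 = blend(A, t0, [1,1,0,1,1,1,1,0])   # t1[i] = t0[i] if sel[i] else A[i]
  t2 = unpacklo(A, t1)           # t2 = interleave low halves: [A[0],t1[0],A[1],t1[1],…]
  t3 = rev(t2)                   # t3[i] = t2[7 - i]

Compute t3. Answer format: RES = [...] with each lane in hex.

→ t0 |3c|79|aa|79|8a|07|aa|35|
→ t1 |3c|79|07|79|8a|07|aa|79|
→ t2 |4e|3c|35|79|07|07|8a|79|
→ t3 |79|8a|07|07|79|35|3c|4e|

RES = [ 0x79  0x8a  0x07  0x07  0x79  0x35  0x3c  0x4e ]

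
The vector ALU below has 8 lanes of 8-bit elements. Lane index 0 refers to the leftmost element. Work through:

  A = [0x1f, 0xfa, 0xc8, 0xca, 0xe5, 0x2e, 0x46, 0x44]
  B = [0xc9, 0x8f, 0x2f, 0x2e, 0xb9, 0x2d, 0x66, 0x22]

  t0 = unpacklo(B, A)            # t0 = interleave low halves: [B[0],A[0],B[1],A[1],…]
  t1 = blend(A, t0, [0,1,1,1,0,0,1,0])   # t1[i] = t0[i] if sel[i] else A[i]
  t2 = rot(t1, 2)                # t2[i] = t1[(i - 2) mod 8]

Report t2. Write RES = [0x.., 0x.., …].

→ t0 |c9|1f|8f|fa|2f|c8|2e|ca|
→ t1 |1f|1f|8f|fa|e5|2e|2e|44|
→ t2 |2e|44|1f|1f|8f|fa|e5|2e|

RES = [0x2e, 0x44, 0x1f, 0x1f, 0x8f, 0xfa, 0xe5, 0x2e]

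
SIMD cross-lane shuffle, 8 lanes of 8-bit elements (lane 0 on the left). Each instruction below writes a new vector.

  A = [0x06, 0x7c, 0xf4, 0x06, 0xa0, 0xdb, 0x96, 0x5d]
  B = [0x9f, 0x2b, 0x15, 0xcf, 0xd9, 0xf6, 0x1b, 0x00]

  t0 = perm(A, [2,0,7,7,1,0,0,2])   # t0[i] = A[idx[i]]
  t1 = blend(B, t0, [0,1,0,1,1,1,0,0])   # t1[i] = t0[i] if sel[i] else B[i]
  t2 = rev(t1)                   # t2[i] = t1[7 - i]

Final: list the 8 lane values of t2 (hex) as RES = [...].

RES = [0x00, 0x1b, 0x06, 0x7c, 0x5d, 0x15, 0x06, 0x9f]

→ t0 |f4|06|5d|5d|7c|06|06|f4|
→ t1 |9f|06|15|5d|7c|06|1b|00|
→ t2 |00|1b|06|7c|5d|15|06|9f|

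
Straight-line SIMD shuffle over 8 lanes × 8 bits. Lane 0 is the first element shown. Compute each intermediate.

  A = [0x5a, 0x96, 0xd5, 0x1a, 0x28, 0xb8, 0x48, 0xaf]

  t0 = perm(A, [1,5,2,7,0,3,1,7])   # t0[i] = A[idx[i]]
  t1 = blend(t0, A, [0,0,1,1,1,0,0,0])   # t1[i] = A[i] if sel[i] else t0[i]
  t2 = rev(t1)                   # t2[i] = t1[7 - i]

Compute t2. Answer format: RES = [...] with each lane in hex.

  t0: 96 b8 d5 af 5a 1a 96 af
  t1: 96 b8 d5 1a 28 1a 96 af
  t2: af 96 1a 28 1a d5 b8 96

RES = [ 0xaf  0x96  0x1a  0x28  0x1a  0xd5  0xb8  0x96 ]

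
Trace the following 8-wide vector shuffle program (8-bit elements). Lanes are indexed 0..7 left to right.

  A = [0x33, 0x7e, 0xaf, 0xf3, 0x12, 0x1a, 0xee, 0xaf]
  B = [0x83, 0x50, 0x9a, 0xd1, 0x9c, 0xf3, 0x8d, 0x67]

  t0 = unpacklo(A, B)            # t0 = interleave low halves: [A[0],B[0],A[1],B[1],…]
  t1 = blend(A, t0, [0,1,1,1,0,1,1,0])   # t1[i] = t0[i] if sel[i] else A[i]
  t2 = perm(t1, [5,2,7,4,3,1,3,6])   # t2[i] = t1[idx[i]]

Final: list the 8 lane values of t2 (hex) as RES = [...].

→ t0 |33|83|7e|50|af|9a|f3|d1|
→ t1 |33|83|7e|50|12|9a|f3|af|
→ t2 |9a|7e|af|12|50|83|50|f3|

RES = [0x9a, 0x7e, 0xaf, 0x12, 0x50, 0x83, 0x50, 0xf3]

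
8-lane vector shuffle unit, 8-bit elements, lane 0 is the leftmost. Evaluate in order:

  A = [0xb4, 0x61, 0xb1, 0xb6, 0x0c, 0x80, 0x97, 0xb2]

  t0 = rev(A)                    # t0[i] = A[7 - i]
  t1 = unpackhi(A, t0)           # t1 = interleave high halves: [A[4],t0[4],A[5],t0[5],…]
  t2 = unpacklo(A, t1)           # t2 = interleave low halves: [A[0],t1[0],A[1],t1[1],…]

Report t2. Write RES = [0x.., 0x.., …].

t0 = [0xb2, 0x97, 0x80, 0x0c, 0xb6, 0xb1, 0x61, 0xb4]
t1 = [0x0c, 0xb6, 0x80, 0xb1, 0x97, 0x61, 0xb2, 0xb4]
t2 = [0xb4, 0x0c, 0x61, 0xb6, 0xb1, 0x80, 0xb6, 0xb1]

RES = [0xb4, 0x0c, 0x61, 0xb6, 0xb1, 0x80, 0xb6, 0xb1]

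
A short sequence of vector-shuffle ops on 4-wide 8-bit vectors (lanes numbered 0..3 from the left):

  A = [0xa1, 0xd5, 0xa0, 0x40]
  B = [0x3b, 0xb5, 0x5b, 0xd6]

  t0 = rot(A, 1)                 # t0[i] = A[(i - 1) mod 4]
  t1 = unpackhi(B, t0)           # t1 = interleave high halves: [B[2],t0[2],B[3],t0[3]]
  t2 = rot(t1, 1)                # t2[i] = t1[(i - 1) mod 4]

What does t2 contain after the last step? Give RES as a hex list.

→ t0 |40|a1|d5|a0|
→ t1 |5b|d5|d6|a0|
→ t2 |a0|5b|d5|d6|

RES = [0xa0, 0x5b, 0xd5, 0xd6]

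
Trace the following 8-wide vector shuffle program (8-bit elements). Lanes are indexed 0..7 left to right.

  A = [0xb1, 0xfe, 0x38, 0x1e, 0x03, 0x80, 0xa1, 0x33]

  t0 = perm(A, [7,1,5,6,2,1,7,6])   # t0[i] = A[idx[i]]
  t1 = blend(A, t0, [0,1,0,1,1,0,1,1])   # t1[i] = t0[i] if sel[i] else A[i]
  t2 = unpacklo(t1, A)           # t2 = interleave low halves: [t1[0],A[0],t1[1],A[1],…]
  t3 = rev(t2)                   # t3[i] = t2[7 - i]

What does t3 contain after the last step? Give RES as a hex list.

t0 = [0x33, 0xfe, 0x80, 0xa1, 0x38, 0xfe, 0x33, 0xa1]
t1 = [0xb1, 0xfe, 0x38, 0xa1, 0x38, 0x80, 0x33, 0xa1]
t2 = [0xb1, 0xb1, 0xfe, 0xfe, 0x38, 0x38, 0xa1, 0x1e]
t3 = [0x1e, 0xa1, 0x38, 0x38, 0xfe, 0xfe, 0xb1, 0xb1]

RES = [0x1e, 0xa1, 0x38, 0x38, 0xfe, 0xfe, 0xb1, 0xb1]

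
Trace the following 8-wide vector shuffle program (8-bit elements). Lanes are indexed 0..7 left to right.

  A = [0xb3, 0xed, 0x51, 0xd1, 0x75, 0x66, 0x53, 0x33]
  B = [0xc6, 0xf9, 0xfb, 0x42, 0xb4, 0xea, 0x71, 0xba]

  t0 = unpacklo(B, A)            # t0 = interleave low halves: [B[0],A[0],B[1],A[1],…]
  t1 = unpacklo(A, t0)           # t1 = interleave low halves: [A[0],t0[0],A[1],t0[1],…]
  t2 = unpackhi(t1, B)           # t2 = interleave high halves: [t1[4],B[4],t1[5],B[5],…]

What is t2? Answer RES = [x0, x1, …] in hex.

RES = [ 0x51  0xb4  0xf9  0xea  0xd1  0x71  0xed  0xba ]

→ t0 |c6|b3|f9|ed|fb|51|42|d1|
→ t1 |b3|c6|ed|b3|51|f9|d1|ed|
→ t2 |51|b4|f9|ea|d1|71|ed|ba|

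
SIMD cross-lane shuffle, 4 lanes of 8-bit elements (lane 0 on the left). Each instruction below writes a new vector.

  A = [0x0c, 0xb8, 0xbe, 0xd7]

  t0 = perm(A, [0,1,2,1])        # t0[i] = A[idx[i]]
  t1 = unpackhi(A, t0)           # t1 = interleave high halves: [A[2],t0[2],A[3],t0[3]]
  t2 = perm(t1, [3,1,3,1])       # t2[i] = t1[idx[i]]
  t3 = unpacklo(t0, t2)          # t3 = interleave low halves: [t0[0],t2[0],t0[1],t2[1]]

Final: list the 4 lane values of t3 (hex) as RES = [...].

t0 = [0x0c, 0xb8, 0xbe, 0xb8]
t1 = [0xbe, 0xbe, 0xd7, 0xb8]
t2 = [0xb8, 0xbe, 0xb8, 0xbe]
t3 = [0x0c, 0xb8, 0xb8, 0xbe]

RES = [0x0c, 0xb8, 0xb8, 0xbe]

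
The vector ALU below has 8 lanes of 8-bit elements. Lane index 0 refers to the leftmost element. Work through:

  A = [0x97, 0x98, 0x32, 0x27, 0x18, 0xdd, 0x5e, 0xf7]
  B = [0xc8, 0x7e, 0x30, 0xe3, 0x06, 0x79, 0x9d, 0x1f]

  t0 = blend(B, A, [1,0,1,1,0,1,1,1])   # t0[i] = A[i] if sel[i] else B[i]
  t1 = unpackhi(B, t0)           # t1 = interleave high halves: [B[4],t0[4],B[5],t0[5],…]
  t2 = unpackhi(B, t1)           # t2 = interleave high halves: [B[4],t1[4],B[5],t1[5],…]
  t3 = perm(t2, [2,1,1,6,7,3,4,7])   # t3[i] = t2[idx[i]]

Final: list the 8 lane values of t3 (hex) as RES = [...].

RES = [0x79, 0x9d, 0x9d, 0x1f, 0xf7, 0x5e, 0x9d, 0xf7]

  t0: 97 7e 32 27 06 dd 5e f7
  t1: 06 06 79 dd 9d 5e 1f f7
  t2: 06 9d 79 5e 9d 1f 1f f7
  t3: 79 9d 9d 1f f7 5e 9d f7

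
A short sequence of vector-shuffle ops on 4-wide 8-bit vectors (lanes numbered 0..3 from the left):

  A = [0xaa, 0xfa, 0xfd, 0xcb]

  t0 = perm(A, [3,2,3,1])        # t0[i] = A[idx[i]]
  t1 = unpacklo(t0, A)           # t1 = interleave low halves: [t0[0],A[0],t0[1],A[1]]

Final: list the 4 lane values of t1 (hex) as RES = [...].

RES = [0xcb, 0xaa, 0xfd, 0xfa]

  t0: cb fd cb fa
  t1: cb aa fd fa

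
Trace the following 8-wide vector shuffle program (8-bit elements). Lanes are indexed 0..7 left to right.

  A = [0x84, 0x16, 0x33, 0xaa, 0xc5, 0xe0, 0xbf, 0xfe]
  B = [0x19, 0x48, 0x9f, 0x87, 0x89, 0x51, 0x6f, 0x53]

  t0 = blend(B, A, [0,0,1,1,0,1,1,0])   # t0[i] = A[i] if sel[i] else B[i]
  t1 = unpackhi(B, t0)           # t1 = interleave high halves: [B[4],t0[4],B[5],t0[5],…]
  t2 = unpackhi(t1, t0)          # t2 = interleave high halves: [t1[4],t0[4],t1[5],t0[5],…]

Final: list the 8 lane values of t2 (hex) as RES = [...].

RES = [0x6f, 0x89, 0xbf, 0xe0, 0x53, 0xbf, 0x53, 0x53]

  t0: 19 48 33 aa 89 e0 bf 53
  t1: 89 89 51 e0 6f bf 53 53
  t2: 6f 89 bf e0 53 bf 53 53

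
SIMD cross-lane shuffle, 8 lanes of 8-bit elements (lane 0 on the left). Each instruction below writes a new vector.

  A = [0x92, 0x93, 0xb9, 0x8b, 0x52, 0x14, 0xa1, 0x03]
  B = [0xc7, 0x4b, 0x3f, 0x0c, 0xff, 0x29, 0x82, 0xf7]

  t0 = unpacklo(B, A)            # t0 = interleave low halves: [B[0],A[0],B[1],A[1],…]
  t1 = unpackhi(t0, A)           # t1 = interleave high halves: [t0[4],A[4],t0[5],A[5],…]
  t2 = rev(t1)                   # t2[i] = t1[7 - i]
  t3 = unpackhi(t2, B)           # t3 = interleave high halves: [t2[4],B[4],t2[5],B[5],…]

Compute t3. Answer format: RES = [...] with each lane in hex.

t0 = [0xc7, 0x92, 0x4b, 0x93, 0x3f, 0xb9, 0x0c, 0x8b]
t1 = [0x3f, 0x52, 0xb9, 0x14, 0x0c, 0xa1, 0x8b, 0x03]
t2 = [0x03, 0x8b, 0xa1, 0x0c, 0x14, 0xb9, 0x52, 0x3f]
t3 = [0x14, 0xff, 0xb9, 0x29, 0x52, 0x82, 0x3f, 0xf7]

RES = [ 0x14  0xff  0xb9  0x29  0x52  0x82  0x3f  0xf7 ]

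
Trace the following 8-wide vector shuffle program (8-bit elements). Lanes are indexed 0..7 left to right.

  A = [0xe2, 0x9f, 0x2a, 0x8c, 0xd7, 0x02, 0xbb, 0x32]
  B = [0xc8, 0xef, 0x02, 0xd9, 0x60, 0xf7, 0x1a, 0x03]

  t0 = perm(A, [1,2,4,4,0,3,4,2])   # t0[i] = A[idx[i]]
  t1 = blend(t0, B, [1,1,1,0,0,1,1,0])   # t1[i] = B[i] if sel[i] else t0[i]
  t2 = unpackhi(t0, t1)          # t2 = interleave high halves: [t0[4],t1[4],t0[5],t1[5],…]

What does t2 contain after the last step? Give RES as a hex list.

  t0: 9f 2a d7 d7 e2 8c d7 2a
  t1: c8 ef 02 d7 e2 f7 1a 2a
  t2: e2 e2 8c f7 d7 1a 2a 2a

RES = [ 0xe2  0xe2  0x8c  0xf7  0xd7  0x1a  0x2a  0x2a ]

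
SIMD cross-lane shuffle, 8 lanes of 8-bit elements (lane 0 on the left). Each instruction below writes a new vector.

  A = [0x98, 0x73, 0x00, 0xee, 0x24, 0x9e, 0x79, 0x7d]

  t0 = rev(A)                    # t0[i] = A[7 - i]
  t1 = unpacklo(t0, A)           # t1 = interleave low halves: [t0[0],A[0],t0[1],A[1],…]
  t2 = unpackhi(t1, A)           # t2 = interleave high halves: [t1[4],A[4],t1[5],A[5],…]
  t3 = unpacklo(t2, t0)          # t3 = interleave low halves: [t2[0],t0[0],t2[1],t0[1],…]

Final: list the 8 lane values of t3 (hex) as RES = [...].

RES = [ 0x9e  0x7d  0x24  0x79  0x00  0x9e  0x9e  0x24 ]

t0 = [0x7d, 0x79, 0x9e, 0x24, 0xee, 0x00, 0x73, 0x98]
t1 = [0x7d, 0x98, 0x79, 0x73, 0x9e, 0x00, 0x24, 0xee]
t2 = [0x9e, 0x24, 0x00, 0x9e, 0x24, 0x79, 0xee, 0x7d]
t3 = [0x9e, 0x7d, 0x24, 0x79, 0x00, 0x9e, 0x9e, 0x24]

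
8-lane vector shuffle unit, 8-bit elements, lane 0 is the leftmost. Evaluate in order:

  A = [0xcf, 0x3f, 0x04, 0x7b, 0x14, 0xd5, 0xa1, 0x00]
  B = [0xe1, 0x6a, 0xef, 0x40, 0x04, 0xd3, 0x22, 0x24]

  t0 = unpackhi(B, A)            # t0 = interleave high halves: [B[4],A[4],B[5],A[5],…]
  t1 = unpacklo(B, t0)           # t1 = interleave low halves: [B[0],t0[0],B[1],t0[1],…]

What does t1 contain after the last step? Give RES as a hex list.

  t0: 04 14 d3 d5 22 a1 24 00
  t1: e1 04 6a 14 ef d3 40 d5

RES = [ 0xe1  0x04  0x6a  0x14  0xef  0xd3  0x40  0xd5 ]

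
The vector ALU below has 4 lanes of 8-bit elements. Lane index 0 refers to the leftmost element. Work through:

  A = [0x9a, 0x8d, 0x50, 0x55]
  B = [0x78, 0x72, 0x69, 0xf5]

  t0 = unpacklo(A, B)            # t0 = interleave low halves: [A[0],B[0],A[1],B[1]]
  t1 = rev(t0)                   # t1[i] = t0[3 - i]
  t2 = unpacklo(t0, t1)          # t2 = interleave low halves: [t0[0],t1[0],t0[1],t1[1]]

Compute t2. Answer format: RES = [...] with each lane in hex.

RES = [ 0x9a  0x72  0x78  0x8d ]

→ t0 |9a|78|8d|72|
→ t1 |72|8d|78|9a|
→ t2 |9a|72|78|8d|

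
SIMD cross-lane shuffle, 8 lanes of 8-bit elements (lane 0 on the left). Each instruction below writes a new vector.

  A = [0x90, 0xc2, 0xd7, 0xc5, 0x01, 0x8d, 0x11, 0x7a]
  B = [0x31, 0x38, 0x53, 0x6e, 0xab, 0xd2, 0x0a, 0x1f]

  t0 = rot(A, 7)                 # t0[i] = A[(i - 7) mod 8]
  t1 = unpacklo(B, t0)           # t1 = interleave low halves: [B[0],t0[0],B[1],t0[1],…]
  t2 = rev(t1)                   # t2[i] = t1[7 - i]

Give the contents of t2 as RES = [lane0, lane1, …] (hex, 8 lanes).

  t0: c2 d7 c5 01 8d 11 7a 90
  t1: 31 c2 38 d7 53 c5 6e 01
  t2: 01 6e c5 53 d7 38 c2 31

RES = [0x01, 0x6e, 0xc5, 0x53, 0xd7, 0x38, 0xc2, 0x31]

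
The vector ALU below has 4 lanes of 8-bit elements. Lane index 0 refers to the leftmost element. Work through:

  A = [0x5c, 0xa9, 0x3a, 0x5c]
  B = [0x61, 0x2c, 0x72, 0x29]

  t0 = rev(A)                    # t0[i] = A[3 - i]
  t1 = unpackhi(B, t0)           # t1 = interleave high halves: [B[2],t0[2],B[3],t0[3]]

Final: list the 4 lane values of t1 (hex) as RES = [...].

→ t0 |5c|3a|a9|5c|
→ t1 |72|a9|29|5c|

RES = [ 0x72  0xa9  0x29  0x5c ]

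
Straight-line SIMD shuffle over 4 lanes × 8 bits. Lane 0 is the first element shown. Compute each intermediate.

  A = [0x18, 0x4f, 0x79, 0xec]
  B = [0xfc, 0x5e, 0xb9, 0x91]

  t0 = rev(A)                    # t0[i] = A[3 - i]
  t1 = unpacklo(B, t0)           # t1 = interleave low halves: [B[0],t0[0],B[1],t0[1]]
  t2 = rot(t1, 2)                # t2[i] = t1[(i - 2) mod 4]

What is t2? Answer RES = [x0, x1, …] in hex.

RES = [0x5e, 0x79, 0xfc, 0xec]

  t0: ec 79 4f 18
  t1: fc ec 5e 79
  t2: 5e 79 fc ec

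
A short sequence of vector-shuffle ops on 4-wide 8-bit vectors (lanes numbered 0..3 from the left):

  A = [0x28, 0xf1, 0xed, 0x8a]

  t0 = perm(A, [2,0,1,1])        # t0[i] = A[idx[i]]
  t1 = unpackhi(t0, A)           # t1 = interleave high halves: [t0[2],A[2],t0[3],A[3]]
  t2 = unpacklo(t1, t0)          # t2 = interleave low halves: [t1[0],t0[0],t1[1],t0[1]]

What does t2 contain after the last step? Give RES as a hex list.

RES = [ 0xf1  0xed  0xed  0x28 ]

t0 = [0xed, 0x28, 0xf1, 0xf1]
t1 = [0xf1, 0xed, 0xf1, 0x8a]
t2 = [0xf1, 0xed, 0xed, 0x28]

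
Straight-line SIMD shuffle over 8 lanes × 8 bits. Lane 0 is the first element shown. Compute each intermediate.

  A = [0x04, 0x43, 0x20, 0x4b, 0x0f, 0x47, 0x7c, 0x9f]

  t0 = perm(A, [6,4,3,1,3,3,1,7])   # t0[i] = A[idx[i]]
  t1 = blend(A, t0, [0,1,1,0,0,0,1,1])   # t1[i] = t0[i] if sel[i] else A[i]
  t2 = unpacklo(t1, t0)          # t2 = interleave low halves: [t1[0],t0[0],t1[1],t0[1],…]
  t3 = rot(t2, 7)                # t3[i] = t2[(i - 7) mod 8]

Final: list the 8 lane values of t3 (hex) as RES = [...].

RES = [ 0x7c  0x0f  0x0f  0x4b  0x4b  0x4b  0x43  0x04 ]

→ t0 |7c|0f|4b|43|4b|4b|43|9f|
→ t1 |04|0f|4b|4b|0f|47|43|9f|
→ t2 |04|7c|0f|0f|4b|4b|4b|43|
→ t3 |7c|0f|0f|4b|4b|4b|43|04|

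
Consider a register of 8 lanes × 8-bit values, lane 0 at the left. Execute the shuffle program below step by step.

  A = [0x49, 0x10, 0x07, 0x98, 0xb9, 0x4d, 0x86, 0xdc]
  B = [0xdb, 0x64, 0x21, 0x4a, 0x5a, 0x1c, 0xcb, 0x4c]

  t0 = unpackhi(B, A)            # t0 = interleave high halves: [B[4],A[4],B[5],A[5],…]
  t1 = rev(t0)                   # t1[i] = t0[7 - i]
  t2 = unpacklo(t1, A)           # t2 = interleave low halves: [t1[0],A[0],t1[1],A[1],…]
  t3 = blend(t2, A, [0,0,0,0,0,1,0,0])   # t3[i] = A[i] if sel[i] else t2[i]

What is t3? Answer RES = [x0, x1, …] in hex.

RES = [ 0xdc  0x49  0x4c  0x10  0x86  0x4d  0xcb  0x98 ]

t0 = [0x5a, 0xb9, 0x1c, 0x4d, 0xcb, 0x86, 0x4c, 0xdc]
t1 = [0xdc, 0x4c, 0x86, 0xcb, 0x4d, 0x1c, 0xb9, 0x5a]
t2 = [0xdc, 0x49, 0x4c, 0x10, 0x86, 0x07, 0xcb, 0x98]
t3 = [0xdc, 0x49, 0x4c, 0x10, 0x86, 0x4d, 0xcb, 0x98]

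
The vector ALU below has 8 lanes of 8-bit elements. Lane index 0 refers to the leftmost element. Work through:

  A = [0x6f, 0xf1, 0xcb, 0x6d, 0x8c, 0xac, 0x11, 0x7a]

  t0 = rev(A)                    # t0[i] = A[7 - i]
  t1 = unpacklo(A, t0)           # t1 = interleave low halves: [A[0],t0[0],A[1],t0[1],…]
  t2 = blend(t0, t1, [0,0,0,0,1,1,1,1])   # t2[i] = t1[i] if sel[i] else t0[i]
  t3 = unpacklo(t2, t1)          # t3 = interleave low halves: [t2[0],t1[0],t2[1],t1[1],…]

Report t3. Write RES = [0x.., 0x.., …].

→ t0 |7a|11|ac|8c|6d|cb|f1|6f|
→ t1 |6f|7a|f1|11|cb|ac|6d|8c|
→ t2 |7a|11|ac|8c|cb|ac|6d|8c|
→ t3 |7a|6f|11|7a|ac|f1|8c|11|

RES = [ 0x7a  0x6f  0x11  0x7a  0xac  0xf1  0x8c  0x11 ]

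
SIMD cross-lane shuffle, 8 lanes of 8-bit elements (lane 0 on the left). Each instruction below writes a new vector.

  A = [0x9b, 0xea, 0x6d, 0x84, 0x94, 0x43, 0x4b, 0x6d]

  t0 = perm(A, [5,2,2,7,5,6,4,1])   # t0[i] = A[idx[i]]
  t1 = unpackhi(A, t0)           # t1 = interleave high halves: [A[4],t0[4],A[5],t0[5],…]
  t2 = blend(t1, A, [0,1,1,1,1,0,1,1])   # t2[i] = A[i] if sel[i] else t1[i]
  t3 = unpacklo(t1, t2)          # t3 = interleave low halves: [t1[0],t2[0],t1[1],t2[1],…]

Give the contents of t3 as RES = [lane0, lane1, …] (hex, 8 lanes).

→ t0 |43|6d|6d|6d|43|4b|94|ea|
→ t1 |94|43|43|4b|4b|94|6d|ea|
→ t2 |94|ea|6d|84|94|94|4b|6d|
→ t3 |94|94|43|ea|43|6d|4b|84|

RES = [0x94, 0x94, 0x43, 0xea, 0x43, 0x6d, 0x4b, 0x84]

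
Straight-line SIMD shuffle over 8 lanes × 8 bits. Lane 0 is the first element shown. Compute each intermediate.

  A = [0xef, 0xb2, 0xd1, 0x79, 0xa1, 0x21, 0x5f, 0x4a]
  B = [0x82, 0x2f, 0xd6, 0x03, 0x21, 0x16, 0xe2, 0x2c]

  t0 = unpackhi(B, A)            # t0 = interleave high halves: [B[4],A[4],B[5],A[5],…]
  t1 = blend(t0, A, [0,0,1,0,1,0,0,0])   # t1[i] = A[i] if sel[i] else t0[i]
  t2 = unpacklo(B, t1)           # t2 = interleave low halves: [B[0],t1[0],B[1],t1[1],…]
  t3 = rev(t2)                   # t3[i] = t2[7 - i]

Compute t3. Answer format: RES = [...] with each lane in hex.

→ t0 |21|a1|16|21|e2|5f|2c|4a|
→ t1 |21|a1|d1|21|a1|5f|2c|4a|
→ t2 |82|21|2f|a1|d6|d1|03|21|
→ t3 |21|03|d1|d6|a1|2f|21|82|

RES = [ 0x21  0x03  0xd1  0xd6  0xa1  0x2f  0x21  0x82 ]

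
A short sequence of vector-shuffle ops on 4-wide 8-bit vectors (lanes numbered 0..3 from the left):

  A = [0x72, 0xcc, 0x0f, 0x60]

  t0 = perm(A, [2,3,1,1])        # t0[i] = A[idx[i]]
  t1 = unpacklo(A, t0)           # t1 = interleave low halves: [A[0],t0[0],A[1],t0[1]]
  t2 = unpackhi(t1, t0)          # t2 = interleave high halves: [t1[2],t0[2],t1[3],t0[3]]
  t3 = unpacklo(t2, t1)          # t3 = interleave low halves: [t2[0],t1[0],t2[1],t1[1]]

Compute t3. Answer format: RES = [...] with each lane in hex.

RES = [0xcc, 0x72, 0xcc, 0x0f]

t0 = [0x0f, 0x60, 0xcc, 0xcc]
t1 = [0x72, 0x0f, 0xcc, 0x60]
t2 = [0xcc, 0xcc, 0x60, 0xcc]
t3 = [0xcc, 0x72, 0xcc, 0x0f]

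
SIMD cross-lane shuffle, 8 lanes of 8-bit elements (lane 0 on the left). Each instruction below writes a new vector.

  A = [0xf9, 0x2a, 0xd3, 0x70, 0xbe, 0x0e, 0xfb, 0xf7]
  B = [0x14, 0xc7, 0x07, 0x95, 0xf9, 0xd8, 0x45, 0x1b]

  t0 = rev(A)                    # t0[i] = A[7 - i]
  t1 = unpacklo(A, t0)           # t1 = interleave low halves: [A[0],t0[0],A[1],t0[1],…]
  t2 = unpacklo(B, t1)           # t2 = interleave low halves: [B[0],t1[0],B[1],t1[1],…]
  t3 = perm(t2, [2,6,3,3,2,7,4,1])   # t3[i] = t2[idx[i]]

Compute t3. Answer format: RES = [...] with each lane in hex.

t0 = [0xf7, 0xfb, 0x0e, 0xbe, 0x70, 0xd3, 0x2a, 0xf9]
t1 = [0xf9, 0xf7, 0x2a, 0xfb, 0xd3, 0x0e, 0x70, 0xbe]
t2 = [0x14, 0xf9, 0xc7, 0xf7, 0x07, 0x2a, 0x95, 0xfb]
t3 = [0xc7, 0x95, 0xf7, 0xf7, 0xc7, 0xfb, 0x07, 0xf9]

RES = [0xc7, 0x95, 0xf7, 0xf7, 0xc7, 0xfb, 0x07, 0xf9]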